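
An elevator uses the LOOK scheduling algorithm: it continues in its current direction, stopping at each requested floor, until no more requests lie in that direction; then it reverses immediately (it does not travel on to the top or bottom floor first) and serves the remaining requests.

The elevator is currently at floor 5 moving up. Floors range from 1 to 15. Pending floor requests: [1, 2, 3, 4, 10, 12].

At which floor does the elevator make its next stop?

Answer: 10

Derivation:
Current floor: 5, direction: up
Requests above: [10, 12]
Requests below: [1, 2, 3, 4]
Moving up and requests lie above → nearest above is min([10, 12]) = 10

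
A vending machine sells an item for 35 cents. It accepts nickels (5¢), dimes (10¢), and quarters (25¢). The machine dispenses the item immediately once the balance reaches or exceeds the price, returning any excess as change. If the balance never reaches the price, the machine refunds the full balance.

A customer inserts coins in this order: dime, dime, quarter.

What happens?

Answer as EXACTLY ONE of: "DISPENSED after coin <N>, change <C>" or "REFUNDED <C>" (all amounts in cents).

Answer: DISPENSED after coin 3, change 10

Derivation:
Price: 35¢
Coin 1 (dime, 10¢): balance = 10¢
Coin 2 (dime, 10¢): balance = 20¢
Coin 3 (quarter, 25¢): balance = 45¢
  → balance >= price → DISPENSE, change = 45 - 35 = 10¢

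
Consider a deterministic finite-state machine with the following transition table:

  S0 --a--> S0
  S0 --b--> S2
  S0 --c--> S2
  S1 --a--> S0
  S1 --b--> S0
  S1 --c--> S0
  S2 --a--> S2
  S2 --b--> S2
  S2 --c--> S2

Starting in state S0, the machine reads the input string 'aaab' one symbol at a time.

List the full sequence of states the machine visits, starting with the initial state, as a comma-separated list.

Answer: S0, S0, S0, S0, S2

Derivation:
Start: S0
  read 'a': S0 --a--> S0
  read 'a': S0 --a--> S0
  read 'a': S0 --a--> S0
  read 'b': S0 --b--> S2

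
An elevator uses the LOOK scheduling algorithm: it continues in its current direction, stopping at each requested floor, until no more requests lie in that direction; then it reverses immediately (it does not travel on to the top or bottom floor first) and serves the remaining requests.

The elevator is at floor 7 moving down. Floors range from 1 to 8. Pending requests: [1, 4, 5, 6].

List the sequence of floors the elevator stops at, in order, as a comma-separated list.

Current: 7, moving DOWN
Serve below first (descending): [6, 5, 4, 1]
Then reverse, serve above (ascending): []

Answer: 6, 5, 4, 1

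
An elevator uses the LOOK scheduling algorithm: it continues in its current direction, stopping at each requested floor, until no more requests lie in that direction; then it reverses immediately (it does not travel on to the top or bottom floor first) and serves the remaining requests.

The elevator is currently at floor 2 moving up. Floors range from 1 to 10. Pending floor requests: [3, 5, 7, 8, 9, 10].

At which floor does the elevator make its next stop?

Answer: 3

Derivation:
Current floor: 2, direction: up
Requests above: [3, 5, 7, 8, 9, 10]
Requests below: []
Moving up and requests lie above → nearest above is min([3, 5, 7, 8, 9, 10]) = 3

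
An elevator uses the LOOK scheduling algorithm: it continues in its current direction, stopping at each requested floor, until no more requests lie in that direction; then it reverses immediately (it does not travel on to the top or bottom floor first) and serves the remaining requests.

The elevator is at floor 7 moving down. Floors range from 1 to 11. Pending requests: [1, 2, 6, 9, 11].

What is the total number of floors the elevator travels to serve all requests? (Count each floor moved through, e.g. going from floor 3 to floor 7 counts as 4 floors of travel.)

Start at floor 7 moving down, LOOK stop order: [6, 2, 1, 9, 11]
  7 → 6: |6-7| = 1, total = 1
  6 → 2: |2-6| = 4, total = 5
  2 → 1: |1-2| = 1, total = 6
  1 → 9: |9-1| = 8, total = 14
  9 → 11: |11-9| = 2, total = 16

Answer: 16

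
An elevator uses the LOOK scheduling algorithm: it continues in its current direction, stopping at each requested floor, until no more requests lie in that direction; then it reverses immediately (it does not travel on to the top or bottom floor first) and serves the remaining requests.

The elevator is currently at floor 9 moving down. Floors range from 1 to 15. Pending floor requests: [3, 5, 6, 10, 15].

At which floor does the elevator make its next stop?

Current floor: 9, direction: down
Requests above: [10, 15]
Requests below: [3, 5, 6]
Moving down and requests lie below → nearest below is max([3, 5, 6]) = 6

Answer: 6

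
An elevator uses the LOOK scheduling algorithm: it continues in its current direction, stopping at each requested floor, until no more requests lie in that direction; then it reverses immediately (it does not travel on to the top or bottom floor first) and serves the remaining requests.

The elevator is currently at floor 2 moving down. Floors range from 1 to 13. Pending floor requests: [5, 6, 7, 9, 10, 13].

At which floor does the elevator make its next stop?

Answer: 5

Derivation:
Current floor: 2, direction: down
Requests above: [5, 6, 7, 9, 10, 13]
Requests below: []
Moving down but no requests below → reverse; nearest above is min([5, 6, 7, 9, 10, 13]) = 5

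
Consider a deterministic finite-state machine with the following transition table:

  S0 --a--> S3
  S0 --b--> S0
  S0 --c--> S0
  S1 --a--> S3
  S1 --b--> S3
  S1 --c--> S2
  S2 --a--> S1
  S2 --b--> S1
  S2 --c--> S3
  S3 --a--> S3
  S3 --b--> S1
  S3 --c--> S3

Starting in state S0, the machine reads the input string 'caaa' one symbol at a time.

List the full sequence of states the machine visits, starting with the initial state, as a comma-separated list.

Start: S0
  read 'c': S0 --c--> S0
  read 'a': S0 --a--> S3
  read 'a': S3 --a--> S3
  read 'a': S3 --a--> S3

Answer: S0, S0, S3, S3, S3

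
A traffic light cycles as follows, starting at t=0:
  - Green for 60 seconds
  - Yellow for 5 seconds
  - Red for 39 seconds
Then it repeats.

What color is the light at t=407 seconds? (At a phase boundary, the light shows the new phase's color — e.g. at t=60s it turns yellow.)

Answer: red

Derivation:
Cycle length = 60 + 5 + 39 = 104s
t = 407, phase_t = 407 mod 104 = 95
95 >= 65 → RED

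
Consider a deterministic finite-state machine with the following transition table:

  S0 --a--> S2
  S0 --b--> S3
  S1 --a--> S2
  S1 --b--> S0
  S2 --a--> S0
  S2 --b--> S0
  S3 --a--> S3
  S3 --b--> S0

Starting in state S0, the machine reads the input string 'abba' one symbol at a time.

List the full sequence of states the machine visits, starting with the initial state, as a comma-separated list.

Start: S0
  read 'a': S0 --a--> S2
  read 'b': S2 --b--> S0
  read 'b': S0 --b--> S3
  read 'a': S3 --a--> S3

Answer: S0, S2, S0, S3, S3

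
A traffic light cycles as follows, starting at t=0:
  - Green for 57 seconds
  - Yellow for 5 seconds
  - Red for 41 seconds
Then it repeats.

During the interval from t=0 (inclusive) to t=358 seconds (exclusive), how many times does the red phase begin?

Cycle = 57+5+41 = 103s
red phase starts at t = k*103 + 62 for k=0,1,2,...
Need k*103+62 < 358 → k < 2.874
k ∈ {0, ..., 2} → 3 starts

Answer: 3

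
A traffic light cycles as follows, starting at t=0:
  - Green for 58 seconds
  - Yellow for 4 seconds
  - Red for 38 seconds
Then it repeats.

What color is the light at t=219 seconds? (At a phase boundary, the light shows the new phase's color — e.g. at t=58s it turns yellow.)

Cycle length = 58 + 4 + 38 = 100s
t = 219, phase_t = 219 mod 100 = 19
19 < 58 (green end) → GREEN

Answer: green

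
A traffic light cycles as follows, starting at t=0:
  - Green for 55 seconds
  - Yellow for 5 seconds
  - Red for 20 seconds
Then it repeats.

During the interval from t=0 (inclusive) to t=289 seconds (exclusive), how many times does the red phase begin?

Cycle = 55+5+20 = 80s
red phase starts at t = k*80 + 60 for k=0,1,2,...
Need k*80+60 < 289 → k < 2.862
k ∈ {0, ..., 2} → 3 starts

Answer: 3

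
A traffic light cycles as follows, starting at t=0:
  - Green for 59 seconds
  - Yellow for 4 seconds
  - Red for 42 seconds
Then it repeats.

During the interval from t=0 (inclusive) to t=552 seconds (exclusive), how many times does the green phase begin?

Answer: 6

Derivation:
Cycle = 59+4+42 = 105s
green phase starts at t = k*105 + 0 for k=0,1,2,...
Need k*105+0 < 552 → k < 5.257
k ∈ {0, ..., 5} → 6 starts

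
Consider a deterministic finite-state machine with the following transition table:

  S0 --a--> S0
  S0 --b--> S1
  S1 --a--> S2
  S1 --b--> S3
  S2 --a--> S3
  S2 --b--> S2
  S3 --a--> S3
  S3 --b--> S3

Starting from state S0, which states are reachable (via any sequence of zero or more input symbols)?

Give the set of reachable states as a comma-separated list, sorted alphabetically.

BFS from S0:
  visit S0: S0--a-->S0 (seen), S0--b-->S1 (new)
  visit S1: S1--a-->S2 (new), S1--b-->S3 (new)
  visit S2: S2--a-->S3 (seen), S2--b-->S2 (seen)
  visit S3: S3--a-->S3 (seen), S3--b-->S3 (seen)

Answer: S0, S1, S2, S3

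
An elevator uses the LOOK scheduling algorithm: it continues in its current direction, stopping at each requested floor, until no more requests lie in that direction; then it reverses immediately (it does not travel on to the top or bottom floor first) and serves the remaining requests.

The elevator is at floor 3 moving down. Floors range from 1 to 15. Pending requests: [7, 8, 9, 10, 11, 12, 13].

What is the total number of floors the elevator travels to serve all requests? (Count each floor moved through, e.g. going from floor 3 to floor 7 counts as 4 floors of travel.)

Answer: 10

Derivation:
Start at floor 3 moving down, LOOK stop order: [7, 8, 9, 10, 11, 12, 13]
  3 → 7: |7-3| = 4, total = 4
  7 → 8: |8-7| = 1, total = 5
  8 → 9: |9-8| = 1, total = 6
  9 → 10: |10-9| = 1, total = 7
  10 → 11: |11-10| = 1, total = 8
  11 → 12: |12-11| = 1, total = 9
  12 → 13: |13-12| = 1, total = 10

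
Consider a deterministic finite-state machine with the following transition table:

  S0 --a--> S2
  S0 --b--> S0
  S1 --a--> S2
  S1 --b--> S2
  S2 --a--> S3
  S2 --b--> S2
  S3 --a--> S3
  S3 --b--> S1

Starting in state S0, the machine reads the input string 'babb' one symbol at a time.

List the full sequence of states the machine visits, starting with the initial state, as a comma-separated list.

Answer: S0, S0, S2, S2, S2

Derivation:
Start: S0
  read 'b': S0 --b--> S0
  read 'a': S0 --a--> S2
  read 'b': S2 --b--> S2
  read 'b': S2 --b--> S2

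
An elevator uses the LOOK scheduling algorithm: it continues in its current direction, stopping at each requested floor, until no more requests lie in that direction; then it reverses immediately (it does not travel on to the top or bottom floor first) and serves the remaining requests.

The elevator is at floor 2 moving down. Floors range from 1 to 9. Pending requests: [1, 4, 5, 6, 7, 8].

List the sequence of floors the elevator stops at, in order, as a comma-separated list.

Answer: 1, 4, 5, 6, 7, 8

Derivation:
Current: 2, moving DOWN
Serve below first (descending): [1]
Then reverse, serve above (ascending): [4, 5, 6, 7, 8]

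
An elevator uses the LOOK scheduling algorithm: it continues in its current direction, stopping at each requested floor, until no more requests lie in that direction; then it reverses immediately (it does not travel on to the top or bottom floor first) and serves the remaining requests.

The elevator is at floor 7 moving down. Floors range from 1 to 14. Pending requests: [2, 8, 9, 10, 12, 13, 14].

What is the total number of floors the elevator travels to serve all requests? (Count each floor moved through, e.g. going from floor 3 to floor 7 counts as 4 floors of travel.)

Answer: 17

Derivation:
Start at floor 7 moving down, LOOK stop order: [2, 8, 9, 10, 12, 13, 14]
  7 → 2: |2-7| = 5, total = 5
  2 → 8: |8-2| = 6, total = 11
  8 → 9: |9-8| = 1, total = 12
  9 → 10: |10-9| = 1, total = 13
  10 → 12: |12-10| = 2, total = 15
  12 → 13: |13-12| = 1, total = 16
  13 → 14: |14-13| = 1, total = 17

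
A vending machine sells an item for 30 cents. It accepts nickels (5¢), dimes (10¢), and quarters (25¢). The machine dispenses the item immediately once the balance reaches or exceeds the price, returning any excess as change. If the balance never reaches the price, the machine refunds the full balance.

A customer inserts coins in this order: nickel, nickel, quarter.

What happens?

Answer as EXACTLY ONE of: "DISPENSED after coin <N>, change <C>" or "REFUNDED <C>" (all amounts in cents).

Price: 30¢
Coin 1 (nickel, 5¢): balance = 5¢
Coin 2 (nickel, 5¢): balance = 10¢
Coin 3 (quarter, 25¢): balance = 35¢
  → balance >= price → DISPENSE, change = 35 - 30 = 5¢

Answer: DISPENSED after coin 3, change 5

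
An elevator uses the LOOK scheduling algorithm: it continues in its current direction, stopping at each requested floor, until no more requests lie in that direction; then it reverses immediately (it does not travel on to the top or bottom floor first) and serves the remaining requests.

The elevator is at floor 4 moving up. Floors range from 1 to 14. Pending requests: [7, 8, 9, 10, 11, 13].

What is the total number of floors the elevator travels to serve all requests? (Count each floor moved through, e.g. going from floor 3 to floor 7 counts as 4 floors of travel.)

Start at floor 4 moving up, LOOK stop order: [7, 8, 9, 10, 11, 13]
  4 → 7: |7-4| = 3, total = 3
  7 → 8: |8-7| = 1, total = 4
  8 → 9: |9-8| = 1, total = 5
  9 → 10: |10-9| = 1, total = 6
  10 → 11: |11-10| = 1, total = 7
  11 → 13: |13-11| = 2, total = 9

Answer: 9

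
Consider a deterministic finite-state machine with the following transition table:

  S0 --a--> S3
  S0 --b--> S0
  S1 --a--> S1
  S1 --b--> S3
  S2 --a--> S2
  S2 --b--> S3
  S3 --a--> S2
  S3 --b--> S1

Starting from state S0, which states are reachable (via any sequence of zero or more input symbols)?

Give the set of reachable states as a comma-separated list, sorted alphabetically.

BFS from S0:
  visit S0: S0--a-->S3 (new), S0--b-->S0 (seen)
  visit S3: S3--a-->S2 (new), S3--b-->S1 (new)
  visit S2: S2--a-->S2 (seen), S2--b-->S3 (seen)
  visit S1: S1--a-->S1 (seen), S1--b-->S3 (seen)

Answer: S0, S1, S2, S3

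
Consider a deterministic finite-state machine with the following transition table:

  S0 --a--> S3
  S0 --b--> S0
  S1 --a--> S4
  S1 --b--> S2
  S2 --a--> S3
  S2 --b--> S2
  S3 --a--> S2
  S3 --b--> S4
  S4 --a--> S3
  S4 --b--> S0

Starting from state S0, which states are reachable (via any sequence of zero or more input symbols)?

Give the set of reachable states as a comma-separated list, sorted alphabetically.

Answer: S0, S2, S3, S4

Derivation:
BFS from S0:
  visit S0: S0--a-->S3 (new), S0--b-->S0 (seen)
  visit S3: S3--a-->S2 (new), S3--b-->S4 (new)
  visit S2: S2--a-->S3 (seen), S2--b-->S2 (seen)
  visit S4: S4--a-->S3 (seen), S4--b-->S0 (seen)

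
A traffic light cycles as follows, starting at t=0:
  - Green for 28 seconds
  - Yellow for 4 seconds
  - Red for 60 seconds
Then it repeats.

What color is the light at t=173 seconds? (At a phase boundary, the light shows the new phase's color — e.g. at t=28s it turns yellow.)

Cycle length = 28 + 4 + 60 = 92s
t = 173, phase_t = 173 mod 92 = 81
81 >= 32 → RED

Answer: red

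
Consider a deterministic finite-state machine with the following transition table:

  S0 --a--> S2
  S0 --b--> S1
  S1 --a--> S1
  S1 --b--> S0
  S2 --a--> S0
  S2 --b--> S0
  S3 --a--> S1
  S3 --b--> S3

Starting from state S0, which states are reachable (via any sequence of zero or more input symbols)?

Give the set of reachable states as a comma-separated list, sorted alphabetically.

Answer: S0, S1, S2

Derivation:
BFS from S0:
  visit S0: S0--a-->S2 (new), S0--b-->S1 (new)
  visit S2: S2--a-->S0 (seen), S2--b-->S0 (seen)
  visit S1: S1--a-->S1 (seen), S1--b-->S0 (seen)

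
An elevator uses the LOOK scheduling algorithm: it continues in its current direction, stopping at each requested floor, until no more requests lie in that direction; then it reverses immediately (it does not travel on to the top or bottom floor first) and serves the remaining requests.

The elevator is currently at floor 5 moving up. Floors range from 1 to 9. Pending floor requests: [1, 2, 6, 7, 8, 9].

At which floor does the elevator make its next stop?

Answer: 6

Derivation:
Current floor: 5, direction: up
Requests above: [6, 7, 8, 9]
Requests below: [1, 2]
Moving up and requests lie above → nearest above is min([6, 7, 8, 9]) = 6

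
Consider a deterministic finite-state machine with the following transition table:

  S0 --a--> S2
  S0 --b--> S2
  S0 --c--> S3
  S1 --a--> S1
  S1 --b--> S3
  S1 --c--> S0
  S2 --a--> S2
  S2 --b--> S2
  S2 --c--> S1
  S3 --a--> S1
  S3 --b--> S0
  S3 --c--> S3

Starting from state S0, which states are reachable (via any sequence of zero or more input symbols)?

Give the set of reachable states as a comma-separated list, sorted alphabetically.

BFS from S0:
  visit S0: S0--a-->S2 (new), S0--b-->S2 (seen), S0--c-->S3 (new)
  visit S2: S2--a-->S2 (seen), S2--b-->S2 (seen), S2--c-->S1 (new)
  visit S3: S3--a-->S1 (seen), S3--b-->S0 (seen), S3--c-->S3 (seen)
  visit S1: S1--a-->S1 (seen), S1--b-->S3 (seen), S1--c-->S0 (seen)

Answer: S0, S1, S2, S3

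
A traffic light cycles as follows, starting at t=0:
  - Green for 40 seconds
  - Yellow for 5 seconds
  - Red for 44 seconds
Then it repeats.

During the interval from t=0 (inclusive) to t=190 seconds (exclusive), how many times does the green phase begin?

Cycle = 40+5+44 = 89s
green phase starts at t = k*89 + 0 for k=0,1,2,...
Need k*89+0 < 190 → k < 2.135
k ∈ {0, ..., 2} → 3 starts

Answer: 3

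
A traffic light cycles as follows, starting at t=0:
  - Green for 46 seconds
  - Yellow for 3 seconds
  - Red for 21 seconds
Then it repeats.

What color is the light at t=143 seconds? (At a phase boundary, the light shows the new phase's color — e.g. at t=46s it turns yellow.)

Cycle length = 46 + 3 + 21 = 70s
t = 143, phase_t = 143 mod 70 = 3
3 < 46 (green end) → GREEN

Answer: green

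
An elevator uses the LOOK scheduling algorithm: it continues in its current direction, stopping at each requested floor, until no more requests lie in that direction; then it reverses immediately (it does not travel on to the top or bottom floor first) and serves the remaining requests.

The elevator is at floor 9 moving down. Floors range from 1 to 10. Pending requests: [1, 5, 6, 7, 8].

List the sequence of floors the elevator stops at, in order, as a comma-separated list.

Current: 9, moving DOWN
Serve below first (descending): [8, 7, 6, 5, 1]
Then reverse, serve above (ascending): []

Answer: 8, 7, 6, 5, 1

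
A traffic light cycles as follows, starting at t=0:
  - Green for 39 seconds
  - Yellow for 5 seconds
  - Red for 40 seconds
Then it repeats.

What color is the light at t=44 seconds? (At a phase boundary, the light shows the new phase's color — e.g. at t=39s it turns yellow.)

Answer: red

Derivation:
Cycle length = 39 + 5 + 40 = 84s
t = 44, phase_t = 44 mod 84 = 44
44 >= 44 → RED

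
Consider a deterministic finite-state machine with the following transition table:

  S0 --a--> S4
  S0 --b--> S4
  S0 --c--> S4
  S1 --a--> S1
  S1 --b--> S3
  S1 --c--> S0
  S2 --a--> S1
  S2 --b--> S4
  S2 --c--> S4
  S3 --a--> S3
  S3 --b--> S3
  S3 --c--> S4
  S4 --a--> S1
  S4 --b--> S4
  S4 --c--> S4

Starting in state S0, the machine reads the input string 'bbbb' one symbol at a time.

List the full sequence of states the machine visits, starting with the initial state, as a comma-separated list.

Start: S0
  read 'b': S0 --b--> S4
  read 'b': S4 --b--> S4
  read 'b': S4 --b--> S4
  read 'b': S4 --b--> S4

Answer: S0, S4, S4, S4, S4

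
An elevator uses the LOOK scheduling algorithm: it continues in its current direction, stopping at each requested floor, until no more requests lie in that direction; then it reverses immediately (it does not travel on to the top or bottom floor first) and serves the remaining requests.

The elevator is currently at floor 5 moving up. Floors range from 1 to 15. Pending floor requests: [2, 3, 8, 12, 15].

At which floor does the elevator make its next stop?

Current floor: 5, direction: up
Requests above: [8, 12, 15]
Requests below: [2, 3]
Moving up and requests lie above → nearest above is min([8, 12, 15]) = 8

Answer: 8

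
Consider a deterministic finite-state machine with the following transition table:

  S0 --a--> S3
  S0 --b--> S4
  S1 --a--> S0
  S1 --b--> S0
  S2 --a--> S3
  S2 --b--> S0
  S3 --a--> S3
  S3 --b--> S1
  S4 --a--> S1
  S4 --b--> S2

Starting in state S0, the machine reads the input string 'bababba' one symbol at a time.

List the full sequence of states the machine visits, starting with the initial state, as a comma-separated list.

Answer: S0, S4, S1, S0, S3, S1, S0, S3

Derivation:
Start: S0
  read 'b': S0 --b--> S4
  read 'a': S4 --a--> S1
  read 'b': S1 --b--> S0
  read 'a': S0 --a--> S3
  read 'b': S3 --b--> S1
  read 'b': S1 --b--> S0
  read 'a': S0 --a--> S3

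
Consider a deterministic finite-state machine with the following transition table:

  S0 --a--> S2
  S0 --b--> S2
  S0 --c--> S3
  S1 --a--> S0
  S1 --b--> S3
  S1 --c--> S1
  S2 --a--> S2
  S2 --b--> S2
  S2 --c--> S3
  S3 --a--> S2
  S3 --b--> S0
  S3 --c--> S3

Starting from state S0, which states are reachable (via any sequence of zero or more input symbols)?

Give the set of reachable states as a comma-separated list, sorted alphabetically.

Answer: S0, S2, S3

Derivation:
BFS from S0:
  visit S0: S0--a-->S2 (new), S0--b-->S2 (seen), S0--c-->S3 (new)
  visit S2: S2--a-->S2 (seen), S2--b-->S2 (seen), S2--c-->S3 (seen)
  visit S3: S3--a-->S2 (seen), S3--b-->S0 (seen), S3--c-->S3 (seen)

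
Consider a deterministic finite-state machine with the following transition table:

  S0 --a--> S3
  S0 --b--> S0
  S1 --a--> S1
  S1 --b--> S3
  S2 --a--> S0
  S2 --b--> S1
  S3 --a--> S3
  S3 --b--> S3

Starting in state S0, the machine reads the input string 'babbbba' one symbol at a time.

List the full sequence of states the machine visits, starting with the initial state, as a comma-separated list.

Answer: S0, S0, S3, S3, S3, S3, S3, S3

Derivation:
Start: S0
  read 'b': S0 --b--> S0
  read 'a': S0 --a--> S3
  read 'b': S3 --b--> S3
  read 'b': S3 --b--> S3
  read 'b': S3 --b--> S3
  read 'b': S3 --b--> S3
  read 'a': S3 --a--> S3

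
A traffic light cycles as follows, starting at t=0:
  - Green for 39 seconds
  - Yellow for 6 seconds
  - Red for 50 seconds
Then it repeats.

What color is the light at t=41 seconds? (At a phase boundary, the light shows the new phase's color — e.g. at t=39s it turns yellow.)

Cycle length = 39 + 6 + 50 = 95s
t = 41, phase_t = 41 mod 95 = 41
39 <= 41 < 45 (yellow end) → YELLOW

Answer: yellow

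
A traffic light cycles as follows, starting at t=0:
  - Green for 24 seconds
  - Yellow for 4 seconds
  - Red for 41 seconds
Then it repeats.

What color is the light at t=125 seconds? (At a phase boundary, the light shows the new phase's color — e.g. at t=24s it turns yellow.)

Cycle length = 24 + 4 + 41 = 69s
t = 125, phase_t = 125 mod 69 = 56
56 >= 28 → RED

Answer: red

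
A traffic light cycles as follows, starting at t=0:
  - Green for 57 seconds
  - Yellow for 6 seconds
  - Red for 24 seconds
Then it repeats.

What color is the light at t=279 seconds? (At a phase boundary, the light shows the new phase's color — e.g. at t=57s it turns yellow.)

Answer: green

Derivation:
Cycle length = 57 + 6 + 24 = 87s
t = 279, phase_t = 279 mod 87 = 18
18 < 57 (green end) → GREEN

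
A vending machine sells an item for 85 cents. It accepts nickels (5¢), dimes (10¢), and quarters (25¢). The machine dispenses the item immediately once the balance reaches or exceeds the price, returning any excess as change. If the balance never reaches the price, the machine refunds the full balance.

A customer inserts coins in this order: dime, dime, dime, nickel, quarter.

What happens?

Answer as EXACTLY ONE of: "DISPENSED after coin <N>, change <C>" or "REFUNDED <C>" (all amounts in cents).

Price: 85¢
Coin 1 (dime, 10¢): balance = 10¢
Coin 2 (dime, 10¢): balance = 20¢
Coin 3 (dime, 10¢): balance = 30¢
Coin 4 (nickel, 5¢): balance = 35¢
Coin 5 (quarter, 25¢): balance = 60¢
All coins inserted, balance 60¢ < price 85¢ → REFUND 60¢

Answer: REFUNDED 60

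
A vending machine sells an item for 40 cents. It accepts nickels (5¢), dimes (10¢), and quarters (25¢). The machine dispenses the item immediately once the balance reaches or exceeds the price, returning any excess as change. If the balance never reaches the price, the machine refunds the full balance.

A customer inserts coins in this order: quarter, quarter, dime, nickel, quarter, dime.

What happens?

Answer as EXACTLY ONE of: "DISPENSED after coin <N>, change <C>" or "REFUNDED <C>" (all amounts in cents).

Price: 40¢
Coin 1 (quarter, 25¢): balance = 25¢
Coin 2 (quarter, 25¢): balance = 50¢
  → balance >= price → DISPENSE, change = 50 - 40 = 10¢

Answer: DISPENSED after coin 2, change 10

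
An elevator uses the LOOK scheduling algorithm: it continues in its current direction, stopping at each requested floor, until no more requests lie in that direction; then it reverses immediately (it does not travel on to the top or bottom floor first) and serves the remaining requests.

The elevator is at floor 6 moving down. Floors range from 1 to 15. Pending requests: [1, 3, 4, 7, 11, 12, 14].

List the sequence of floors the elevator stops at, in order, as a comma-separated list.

Current: 6, moving DOWN
Serve below first (descending): [4, 3, 1]
Then reverse, serve above (ascending): [7, 11, 12, 14]

Answer: 4, 3, 1, 7, 11, 12, 14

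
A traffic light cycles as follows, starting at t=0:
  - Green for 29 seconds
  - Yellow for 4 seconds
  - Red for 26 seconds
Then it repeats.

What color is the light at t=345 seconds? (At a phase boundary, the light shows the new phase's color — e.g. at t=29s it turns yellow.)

Answer: red

Derivation:
Cycle length = 29 + 4 + 26 = 59s
t = 345, phase_t = 345 mod 59 = 50
50 >= 33 → RED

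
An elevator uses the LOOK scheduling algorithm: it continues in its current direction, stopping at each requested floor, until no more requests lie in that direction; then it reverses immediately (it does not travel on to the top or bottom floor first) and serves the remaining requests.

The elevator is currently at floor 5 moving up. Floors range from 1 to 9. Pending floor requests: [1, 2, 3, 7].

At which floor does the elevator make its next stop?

Current floor: 5, direction: up
Requests above: [7]
Requests below: [1, 2, 3]
Moving up and requests lie above → nearest above is min([7]) = 7

Answer: 7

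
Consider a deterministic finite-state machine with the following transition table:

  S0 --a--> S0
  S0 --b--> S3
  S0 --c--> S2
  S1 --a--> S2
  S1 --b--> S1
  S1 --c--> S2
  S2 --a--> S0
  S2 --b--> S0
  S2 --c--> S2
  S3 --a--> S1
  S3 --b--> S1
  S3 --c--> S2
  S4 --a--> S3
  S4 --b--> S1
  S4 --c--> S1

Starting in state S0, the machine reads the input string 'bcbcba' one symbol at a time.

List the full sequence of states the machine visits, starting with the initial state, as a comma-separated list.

Start: S0
  read 'b': S0 --b--> S3
  read 'c': S3 --c--> S2
  read 'b': S2 --b--> S0
  read 'c': S0 --c--> S2
  read 'b': S2 --b--> S0
  read 'a': S0 --a--> S0

Answer: S0, S3, S2, S0, S2, S0, S0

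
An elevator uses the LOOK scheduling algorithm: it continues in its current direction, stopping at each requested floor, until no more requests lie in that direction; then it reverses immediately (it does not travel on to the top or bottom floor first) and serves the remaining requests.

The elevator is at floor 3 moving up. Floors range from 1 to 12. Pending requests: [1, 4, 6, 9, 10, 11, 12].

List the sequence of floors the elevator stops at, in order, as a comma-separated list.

Current: 3, moving UP
Serve above first (ascending): [4, 6, 9, 10, 11, 12]
Then reverse, serve below (descending): [1]

Answer: 4, 6, 9, 10, 11, 12, 1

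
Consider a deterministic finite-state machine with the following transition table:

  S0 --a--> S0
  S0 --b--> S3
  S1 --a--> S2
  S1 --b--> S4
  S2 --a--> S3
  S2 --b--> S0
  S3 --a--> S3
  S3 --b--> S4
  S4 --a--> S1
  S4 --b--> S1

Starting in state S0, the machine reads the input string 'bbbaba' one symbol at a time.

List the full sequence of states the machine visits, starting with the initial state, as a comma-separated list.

Start: S0
  read 'b': S0 --b--> S3
  read 'b': S3 --b--> S4
  read 'b': S4 --b--> S1
  read 'a': S1 --a--> S2
  read 'b': S2 --b--> S0
  read 'a': S0 --a--> S0

Answer: S0, S3, S4, S1, S2, S0, S0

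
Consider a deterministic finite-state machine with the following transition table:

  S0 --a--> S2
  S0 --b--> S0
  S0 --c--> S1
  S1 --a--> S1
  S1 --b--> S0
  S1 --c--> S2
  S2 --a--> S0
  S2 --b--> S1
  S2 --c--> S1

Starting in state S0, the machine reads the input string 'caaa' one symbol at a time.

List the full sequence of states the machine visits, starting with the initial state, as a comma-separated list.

Answer: S0, S1, S1, S1, S1

Derivation:
Start: S0
  read 'c': S0 --c--> S1
  read 'a': S1 --a--> S1
  read 'a': S1 --a--> S1
  read 'a': S1 --a--> S1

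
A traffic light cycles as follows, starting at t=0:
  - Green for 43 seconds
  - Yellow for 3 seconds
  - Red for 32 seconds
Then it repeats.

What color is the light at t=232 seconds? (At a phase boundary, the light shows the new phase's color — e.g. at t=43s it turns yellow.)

Answer: red

Derivation:
Cycle length = 43 + 3 + 32 = 78s
t = 232, phase_t = 232 mod 78 = 76
76 >= 46 → RED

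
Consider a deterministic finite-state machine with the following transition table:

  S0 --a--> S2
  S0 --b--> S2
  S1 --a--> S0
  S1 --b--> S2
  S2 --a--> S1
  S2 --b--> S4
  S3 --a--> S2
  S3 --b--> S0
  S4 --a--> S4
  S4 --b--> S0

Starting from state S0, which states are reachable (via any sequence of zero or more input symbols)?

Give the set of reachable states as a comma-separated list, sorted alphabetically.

BFS from S0:
  visit S0: S0--a-->S2 (new), S0--b-->S2 (seen)
  visit S2: S2--a-->S1 (new), S2--b-->S4 (new)
  visit S1: S1--a-->S0 (seen), S1--b-->S2 (seen)
  visit S4: S4--a-->S4 (seen), S4--b-->S0 (seen)

Answer: S0, S1, S2, S4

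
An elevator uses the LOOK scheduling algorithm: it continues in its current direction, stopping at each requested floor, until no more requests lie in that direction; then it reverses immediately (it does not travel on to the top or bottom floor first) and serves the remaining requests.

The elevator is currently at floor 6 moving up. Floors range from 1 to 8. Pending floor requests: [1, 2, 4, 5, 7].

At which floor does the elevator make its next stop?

Answer: 7

Derivation:
Current floor: 6, direction: up
Requests above: [7]
Requests below: [1, 2, 4, 5]
Moving up and requests lie above → nearest above is min([7]) = 7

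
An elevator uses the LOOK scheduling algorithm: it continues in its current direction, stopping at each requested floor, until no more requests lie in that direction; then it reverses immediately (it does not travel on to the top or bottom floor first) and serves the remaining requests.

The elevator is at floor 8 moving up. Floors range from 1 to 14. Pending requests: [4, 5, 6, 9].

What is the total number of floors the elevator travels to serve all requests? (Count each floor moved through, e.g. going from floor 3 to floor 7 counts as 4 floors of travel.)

Start at floor 8 moving up, LOOK stop order: [9, 6, 5, 4]
  8 → 9: |9-8| = 1, total = 1
  9 → 6: |6-9| = 3, total = 4
  6 → 5: |5-6| = 1, total = 5
  5 → 4: |4-5| = 1, total = 6

Answer: 6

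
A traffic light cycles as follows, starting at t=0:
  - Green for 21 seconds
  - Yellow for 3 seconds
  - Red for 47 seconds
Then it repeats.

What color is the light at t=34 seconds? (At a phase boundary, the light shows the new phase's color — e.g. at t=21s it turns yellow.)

Cycle length = 21 + 3 + 47 = 71s
t = 34, phase_t = 34 mod 71 = 34
34 >= 24 → RED

Answer: red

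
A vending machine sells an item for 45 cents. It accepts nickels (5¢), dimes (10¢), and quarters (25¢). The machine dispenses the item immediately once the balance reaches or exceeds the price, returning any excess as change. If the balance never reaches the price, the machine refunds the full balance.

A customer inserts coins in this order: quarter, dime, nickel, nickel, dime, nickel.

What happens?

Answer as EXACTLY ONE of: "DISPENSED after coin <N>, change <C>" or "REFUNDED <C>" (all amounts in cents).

Price: 45¢
Coin 1 (quarter, 25¢): balance = 25¢
Coin 2 (dime, 10¢): balance = 35¢
Coin 3 (nickel, 5¢): balance = 40¢
Coin 4 (nickel, 5¢): balance = 45¢
  → balance >= price → DISPENSE, change = 45 - 45 = 0¢

Answer: DISPENSED after coin 4, change 0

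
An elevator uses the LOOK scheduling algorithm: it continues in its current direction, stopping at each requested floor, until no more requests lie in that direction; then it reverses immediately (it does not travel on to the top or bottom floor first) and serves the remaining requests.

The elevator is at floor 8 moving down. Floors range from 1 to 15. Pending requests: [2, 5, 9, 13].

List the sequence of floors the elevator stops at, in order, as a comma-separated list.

Current: 8, moving DOWN
Serve below first (descending): [5, 2]
Then reverse, serve above (ascending): [9, 13]

Answer: 5, 2, 9, 13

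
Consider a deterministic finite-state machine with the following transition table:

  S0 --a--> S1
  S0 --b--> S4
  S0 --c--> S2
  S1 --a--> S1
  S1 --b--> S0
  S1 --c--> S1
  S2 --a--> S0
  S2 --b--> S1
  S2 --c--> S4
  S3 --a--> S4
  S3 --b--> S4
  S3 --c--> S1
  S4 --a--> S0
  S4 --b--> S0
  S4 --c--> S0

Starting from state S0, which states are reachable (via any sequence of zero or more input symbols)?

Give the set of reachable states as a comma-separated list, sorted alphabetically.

Answer: S0, S1, S2, S4

Derivation:
BFS from S0:
  visit S0: S0--a-->S1 (new), S0--b-->S4 (new), S0--c-->S2 (new)
  visit S1: S1--a-->S1 (seen), S1--b-->S0 (seen), S1--c-->S1 (seen)
  visit S4: S4--a-->S0 (seen), S4--b-->S0 (seen), S4--c-->S0 (seen)
  visit S2: S2--a-->S0 (seen), S2--b-->S1 (seen), S2--c-->S4 (seen)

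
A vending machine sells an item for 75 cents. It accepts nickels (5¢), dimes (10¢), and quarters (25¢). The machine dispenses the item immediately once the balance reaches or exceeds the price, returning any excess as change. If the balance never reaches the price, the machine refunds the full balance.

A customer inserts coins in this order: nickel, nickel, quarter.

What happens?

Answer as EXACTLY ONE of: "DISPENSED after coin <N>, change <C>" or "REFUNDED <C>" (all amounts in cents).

Answer: REFUNDED 35

Derivation:
Price: 75¢
Coin 1 (nickel, 5¢): balance = 5¢
Coin 2 (nickel, 5¢): balance = 10¢
Coin 3 (quarter, 25¢): balance = 35¢
All coins inserted, balance 35¢ < price 75¢ → REFUND 35¢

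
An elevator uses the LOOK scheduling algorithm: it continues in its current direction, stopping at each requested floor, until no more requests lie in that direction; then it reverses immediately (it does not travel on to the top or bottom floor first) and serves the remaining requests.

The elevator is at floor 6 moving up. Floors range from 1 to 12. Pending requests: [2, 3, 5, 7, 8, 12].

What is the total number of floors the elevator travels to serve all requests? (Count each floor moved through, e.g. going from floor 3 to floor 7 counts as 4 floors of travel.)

Answer: 16

Derivation:
Start at floor 6 moving up, LOOK stop order: [7, 8, 12, 5, 3, 2]
  6 → 7: |7-6| = 1, total = 1
  7 → 8: |8-7| = 1, total = 2
  8 → 12: |12-8| = 4, total = 6
  12 → 5: |5-12| = 7, total = 13
  5 → 3: |3-5| = 2, total = 15
  3 → 2: |2-3| = 1, total = 16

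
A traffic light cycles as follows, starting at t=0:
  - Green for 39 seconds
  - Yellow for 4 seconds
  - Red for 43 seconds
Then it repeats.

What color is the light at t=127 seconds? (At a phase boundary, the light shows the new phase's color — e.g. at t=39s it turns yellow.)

Answer: yellow

Derivation:
Cycle length = 39 + 4 + 43 = 86s
t = 127, phase_t = 127 mod 86 = 41
39 <= 41 < 43 (yellow end) → YELLOW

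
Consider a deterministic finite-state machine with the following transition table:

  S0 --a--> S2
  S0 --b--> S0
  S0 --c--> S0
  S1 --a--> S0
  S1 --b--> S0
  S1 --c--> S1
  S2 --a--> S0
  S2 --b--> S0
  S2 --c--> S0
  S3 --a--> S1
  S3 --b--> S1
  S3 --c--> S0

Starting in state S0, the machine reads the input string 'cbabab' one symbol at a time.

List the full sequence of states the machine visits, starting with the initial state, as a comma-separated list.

Start: S0
  read 'c': S0 --c--> S0
  read 'b': S0 --b--> S0
  read 'a': S0 --a--> S2
  read 'b': S2 --b--> S0
  read 'a': S0 --a--> S2
  read 'b': S2 --b--> S0

Answer: S0, S0, S0, S2, S0, S2, S0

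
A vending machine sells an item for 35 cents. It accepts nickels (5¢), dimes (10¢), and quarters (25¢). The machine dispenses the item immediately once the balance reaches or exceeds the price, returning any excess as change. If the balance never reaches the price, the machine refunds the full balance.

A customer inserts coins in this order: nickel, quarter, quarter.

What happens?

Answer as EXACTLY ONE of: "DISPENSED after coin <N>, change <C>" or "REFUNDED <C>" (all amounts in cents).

Answer: DISPENSED after coin 3, change 20

Derivation:
Price: 35¢
Coin 1 (nickel, 5¢): balance = 5¢
Coin 2 (quarter, 25¢): balance = 30¢
Coin 3 (quarter, 25¢): balance = 55¢
  → balance >= price → DISPENSE, change = 55 - 35 = 20¢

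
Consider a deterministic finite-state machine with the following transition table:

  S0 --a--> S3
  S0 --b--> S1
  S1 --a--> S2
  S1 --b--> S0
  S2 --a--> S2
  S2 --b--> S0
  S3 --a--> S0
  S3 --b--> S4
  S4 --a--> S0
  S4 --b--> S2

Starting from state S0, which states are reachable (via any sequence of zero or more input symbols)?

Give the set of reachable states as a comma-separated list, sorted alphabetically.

Answer: S0, S1, S2, S3, S4

Derivation:
BFS from S0:
  visit S0: S0--a-->S3 (new), S0--b-->S1 (new)
  visit S3: S3--a-->S0 (seen), S3--b-->S4 (new)
  visit S1: S1--a-->S2 (new), S1--b-->S0 (seen)
  visit S4: S4--a-->S0 (seen), S4--b-->S2 (seen)
  visit S2: S2--a-->S2 (seen), S2--b-->S0 (seen)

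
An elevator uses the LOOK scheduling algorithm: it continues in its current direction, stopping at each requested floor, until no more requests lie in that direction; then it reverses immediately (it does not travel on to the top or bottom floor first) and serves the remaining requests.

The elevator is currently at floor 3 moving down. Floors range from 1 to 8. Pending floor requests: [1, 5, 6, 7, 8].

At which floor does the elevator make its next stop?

Current floor: 3, direction: down
Requests above: [5, 6, 7, 8]
Requests below: [1]
Moving down and requests lie below → nearest below is max([1]) = 1

Answer: 1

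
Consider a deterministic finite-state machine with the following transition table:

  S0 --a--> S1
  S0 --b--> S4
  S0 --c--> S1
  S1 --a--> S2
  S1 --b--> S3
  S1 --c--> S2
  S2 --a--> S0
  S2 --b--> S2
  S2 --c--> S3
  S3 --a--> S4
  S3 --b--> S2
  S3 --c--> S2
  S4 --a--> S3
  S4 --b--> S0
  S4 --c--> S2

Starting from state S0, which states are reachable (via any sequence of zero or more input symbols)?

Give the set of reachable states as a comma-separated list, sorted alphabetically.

Answer: S0, S1, S2, S3, S4

Derivation:
BFS from S0:
  visit S0: S0--a-->S1 (new), S0--b-->S4 (new), S0--c-->S1 (seen)
  visit S1: S1--a-->S2 (new), S1--b-->S3 (new), S1--c-->S2 (seen)
  visit S4: S4--a-->S3 (seen), S4--b-->S0 (seen), S4--c-->S2 (seen)
  visit S2: S2--a-->S0 (seen), S2--b-->S2 (seen), S2--c-->S3 (seen)
  visit S3: S3--a-->S4 (seen), S3--b-->S2 (seen), S3--c-->S2 (seen)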